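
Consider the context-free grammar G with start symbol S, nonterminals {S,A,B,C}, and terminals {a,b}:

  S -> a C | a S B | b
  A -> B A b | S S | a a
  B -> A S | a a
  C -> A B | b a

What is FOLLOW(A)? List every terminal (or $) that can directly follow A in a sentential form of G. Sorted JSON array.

Compute FIRST by fixpoint:
iter 1:
  A via A→a a: +{a}
  B via B→A S: +{a}
  C via C→A B: +{a}
  C via C→b a: +{b}
  S via S→a C: +{a}
  S via S→b: +{b}
  FIRST(S)={a,b}  FIRST(A)={a}  FIRST(B)={a}  FIRST(C)={a,b}
iter 2:
  A via A→S S: +{b}
  B via B→A S: +{b}
  FIRST(S)={a,b}  FIRST(A)={a,b}  FIRST(B)={a,b}  FIRST(C)={a,b}
iter 3: (stable)
  FIRST(S)={a,b}  FIRST(A)={a,b}  FIRST(B)={a,b}  FIRST(C)={a,b}

Compute FOLLOW by fixpoint:
initialize: $ ∈ FOLLOW(S)
pass 1:
  A→B A b: FOLLOW(B) ⊇ FIRST(A) = {a,b}; new: +{a,b}
  A→B A b: FOLLOW(A) ⊇ FIRST(b) = {b}; new: +{b}
  A→S S: FOLLOW(S) ⊇ FIRST(S) = {a,b}; new: +{a,b}
  B→A S: FOLLOW(A) ⊇ FIRST(S) = {a,b}; new: +{a}
  S→a C: FOLLOW(C) ⊇ FOLLOW(S) ⊇ {$,a,b}; new: +{$,a,b}
  S→a S B: FOLLOW(B) ⊇ FOLLOW(S) ⊇ {$,a,b}; new: +{$}
  FOLLOW[S]={$,a,b}  FOLLOW[A]={a,b}  FOLLOW[B]={$,a,b}  FOLLOW[C]={$,a,b}
pass 2: — fixpoint
  FOLLOW[S]={$,a,b}  FOLLOW[A]={a,b}  FOLLOW[B]={$,a,b}  FOLLOW[C]={$,a,b}

FOLLOW(A) = ["a", "b"]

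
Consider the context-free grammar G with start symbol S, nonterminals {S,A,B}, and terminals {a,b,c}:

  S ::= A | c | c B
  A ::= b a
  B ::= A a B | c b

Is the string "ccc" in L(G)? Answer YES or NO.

CNF form of G:
  S -> T0 T1 | T2 B | c
  A -> T0 T1
  B -> A X3 | T2 T0
  T0 -> b
  T1 -> a
  T2 -> c
  X3 -> T1 B

Fill CYK table bottom-up:
  [0..0]={S,T2}  "c"  orig:{S}
  [1..1]={S,T2}  "c"  orig:{S}
  [2..2]={S,T2}  "c"  orig:{S}
  [0..1]=∅  "cc"
  [1..2]=∅  "cc"
  [0..2]=∅  "ccc"

S ∉ T[0,2] ⇒ NO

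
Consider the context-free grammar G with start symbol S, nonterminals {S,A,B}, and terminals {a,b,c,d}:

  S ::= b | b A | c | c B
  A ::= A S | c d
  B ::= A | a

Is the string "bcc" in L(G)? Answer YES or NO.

Convert to CNF:
  S -> T0 B | T2 A | b | c
  A -> A S | T0 T1
  B -> A S | T0 T1 | a
  T0 -> c
  T1 -> d
  T2 -> b

CYK table (by increasing span):
  T[0,0] 'b' = {S,T2}  orig:{S}
  T[1,1] 'c' = {S,T0}  orig:{S}
  T[2,2] 'c' = {S,T0}  orig:{S}
  T[0,1] 'bc' = ∅
  T[1,2] 'cc' = ∅
  T[0,2] 'bcc' = ∅

S ∉ T[0,2] ⇒ NO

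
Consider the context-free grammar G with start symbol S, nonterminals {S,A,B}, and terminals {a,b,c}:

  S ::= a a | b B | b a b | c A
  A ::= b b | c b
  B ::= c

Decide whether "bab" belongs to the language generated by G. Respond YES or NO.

CNF form of G:
  S -> T0 B | T0 X3 | T1 A | T2 T2
  A -> T0 T0 | T1 T0
  B -> c
  T0 -> b
  T1 -> c
  T2 -> a
  X3 -> T2 T0

CYK fill:
  cell(0,0) b: {T0}  orig:{}
  cell(1,1) a: {T2}  orig:{}
  cell(2,2) b: {T0}  orig:{}
  cell(0,1) ba: ∅
  cell(1,2) ab: {X3}  orig:{}
  cell(0,2) bab: {S}

S ∈ T[0,2] ⇒ YES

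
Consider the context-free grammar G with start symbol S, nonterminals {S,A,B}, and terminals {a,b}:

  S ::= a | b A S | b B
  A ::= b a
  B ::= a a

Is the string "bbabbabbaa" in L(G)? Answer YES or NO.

CNF form of G:
  S -> T0 B | T0 X2 | a
  A -> T0 T1
  B -> T1 T1
  T0 -> b
  T1 -> a
  X2 -> A S

Fill CYK table bottom-up:
  [0..0]={T0}  "b"  orig:{}
  [1..1]={T0}  "b"  orig:{}
  [2..2]={S,T1}  "a"  orig:{S}
  [3..3]={T0}  "b"  orig:{}
  [4..4]={T0}  "b"  orig:{}
  [5..5]={S,T1}  "a"  orig:{S}
  [6..6]={T0}  "b"  orig:{}
  [7..7]={T0}  "b"  orig:{}
  [8..8]={S,T1}  "a"  orig:{S}
  [9..9]={S,T1}  "a"  orig:{S}
  [0..1]=∅  "bb"
  [1..2]={A}  "ba"
  [2..3]=∅  "ab"
  [3..4]=∅  "bb"
  [4..5]={A}  "ba"
  [5..6]=∅  "ab"
  [6..7]=∅  "bb"
  [7..8]={A}  "ba"
  [8..9]={B}  "aa"
  [0..2]=∅  "bba"
  [1..3]=∅  "bab"
  [2..4]=∅  "abb"
  [3..5]=∅  "bba"
  [4..6]=∅  "bab"
  [5..7]=∅  "abb"
  [6..8]=∅  "bba"
  [7..9]={S,X2}  "baa"  orig:{S}
  [0..3]=∅  "bbab"
  [1..4]=∅  "babb"
  [2..5]=∅  "abba"
  [3..6]=∅  "bbab"
  [4..7]=∅  "babb"
  [5..8]=∅  "abba"
  [6..9]={S}  "bbaa"
  [0..4]=∅  "bbabb"
  [1..5]=∅  "babba"
  [2..6]=∅  "abbab"
  [3..7]=∅  "bbabb"
  [4..8]=∅  "babba"
  [5..9]=∅  "abbaa"
  [0..5]=∅  "bbabba"
  [1..6]=∅  "babbab"
  [2..7]=∅  "abbabb"
  [3..8]=∅  "bbabba"
  [4..9]={X2}  "babbaa"  orig:{}
  [0..6]=∅  "bbabbab"
  [1..7]=∅  "babbabb"
  [2..8]=∅  "abbabba"
  [3..9]={S}  "bbabbaa"
  [0..7]=∅  "bbabbabb"
  [1..8]=∅  "babbabba"
  [2..9]=∅  "abbabbaa"
  [0..8]=∅  "bbabbabba"
  [1..9]={X2}  "babbabbaa"  orig:{}
  [0..9]={S}  "bbabbabbaa"

S ∈ T[0,9] ⇒ YES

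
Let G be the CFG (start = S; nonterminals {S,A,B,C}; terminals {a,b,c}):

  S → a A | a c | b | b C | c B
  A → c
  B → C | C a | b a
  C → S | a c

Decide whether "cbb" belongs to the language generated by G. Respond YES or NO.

Convert to CNF:
  S -> T0 A | T0 T1 | T1 B | T2 C | b
  A -> c
  B -> C T0 | T0 A | T0 T1 | T1 B | T2 C | T2 T0 | b
  C -> T0 A | T0 T1 | T1 B | T2 C | b
  T0 -> a
  T1 -> c
  T2 -> b

Fill CYK table bottom-up:
  cell(0,0) c: {A,T1}  orig:{A}
  cell(1,1) b: {B,C,S,T2}  orig:{B,C,S}
  cell(2,2) b: {B,C,S,T2}  orig:{B,C,S}
  cell(0,1) cb: {B,C,S}
  cell(1,2) bb: {B,C,S}
  cell(0,2) cbb: {B,C,S}

S ∈ T[0,2] ⇒ YES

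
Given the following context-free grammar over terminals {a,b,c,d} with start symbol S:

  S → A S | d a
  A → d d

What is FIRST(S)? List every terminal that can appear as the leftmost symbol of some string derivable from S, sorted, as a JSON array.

Compute FIRST by fixpoint:
pass 1:
  A via A→d d: +{d}
  S via S→A S: +{d}
  FIRST(S)={d}  FIRST(A)={d}
pass 2: (no change)
  FIRST(S)={d}  FIRST(A)={d}

FIRST(S) = ["d"]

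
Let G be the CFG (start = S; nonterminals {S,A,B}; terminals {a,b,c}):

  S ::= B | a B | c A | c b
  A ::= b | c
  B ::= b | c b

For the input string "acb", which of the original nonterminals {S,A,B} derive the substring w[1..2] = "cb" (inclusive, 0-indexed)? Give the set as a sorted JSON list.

CNF form of G:
  S -> T0 A | T0 T1 | T2 B | b
  A -> b | c
  B -> T0 T1 | b
  T0 -> c
  T1 -> b
  T2 -> a

Fill CYK table bottom-up (cells [i..j] with 1 ≤ i ≤ j ≤ 2 only):
  cell(1,1) c: {A,T0}  orig:{A}
  cell(2,2) b: {A,B,S,T1}  orig:{A,B,S}
  cell(1,2) cb: {B,S}

Original NTs in T[1,2] deriving "cb": ["B", "S"]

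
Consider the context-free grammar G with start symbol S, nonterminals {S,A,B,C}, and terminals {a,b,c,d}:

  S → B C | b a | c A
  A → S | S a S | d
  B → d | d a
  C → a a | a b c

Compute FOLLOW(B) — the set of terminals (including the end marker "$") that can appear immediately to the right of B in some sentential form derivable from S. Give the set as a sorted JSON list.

FIRST iteration:
pass 1:
  A via A→d: +{d}
  B via B→d: +{d}
  C via C→a a: +{a}
  S via S→B C: +{d}
  S via S→b a: +{b}
  S via S→c A: +{c}
  FIRST[S]={b,c,d}  FIRST[A]={d}  FIRST[B]={d}  FIRST[C]={a}
pass 2:
  A via A→S: +{b,c}
  FIRST[S]={b,c,d}  FIRST[A]={b,c,d}  FIRST[B]={d}  FIRST[C]={a}
pass 3: done
  FIRST[S]={b,c,d}  FIRST[A]={b,c,d}  FIRST[B]={d}  FIRST[C]={a}

FOLLOW iteration:
FOLLOW(S) := {$}
pass 1:
  A→S a S: FOLLOW(S) ⊇ FIRST(a) = {a}; new: +{a}
  S→B C: FOLLOW(B) ⊇ FIRST(C) = {a}; new: +{a}
  S→B C: FOLLOW(C) ⊇ FOLLOW(S) ⊇ {$,a}; new: +{$,a}
  S→c A: FOLLOW(A) ⊇ FOLLOW(S) ⊇ {$,a}; new: +{$,a}
  FOLLOW[S]={$,a}  FOLLOW[A]={$,a}  FOLLOW[B]={a}  FOLLOW[C]={$,a}
pass 2: (no change)
  FOLLOW[S]={$,a}  FOLLOW[A]={$,a}  FOLLOW[B]={a}  FOLLOW[C]={$,a}

FOLLOW(B) = ["a"]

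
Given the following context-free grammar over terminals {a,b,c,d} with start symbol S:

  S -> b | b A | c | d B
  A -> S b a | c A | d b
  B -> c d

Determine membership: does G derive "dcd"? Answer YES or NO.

Convert to CNF:
  S -> T0 A | T3 B | b | c
  A -> S X4 | T2 A | T3 T0
  B -> T2 T3
  T0 -> b
  T1 -> a
  T2 -> c
  T3 -> d
  X4 -> T0 T1

CYK fill:
  cell(0,0) d: {T3}  orig:{}
  cell(1,1) c: {S,T2}  orig:{S}
  cell(2,2) d: {T3}  orig:{}
  cell(0,1) dc: ∅
  cell(1,2) cd: {B}
  cell(0,2) dcd: {S}

S ∈ T[0,2] ⇒ YES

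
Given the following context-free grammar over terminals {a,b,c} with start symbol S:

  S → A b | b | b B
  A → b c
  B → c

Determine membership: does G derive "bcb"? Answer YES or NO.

CNF form of G:
  S -> A T0 | T0 B | b
  A -> T0 T1
  B -> c
  T0 -> b
  T1 -> c

CYK table (by increasing span):
  T[0,0] 'b' = {S,T0}  orig:{S}
  T[1,1] 'c' = {B,T1}  orig:{B}
  T[2,2] 'b' = {S,T0}  orig:{S}
  T[0,1] 'bc' = {A,S}
  T[1,2] 'cb' = ∅
  T[0,2] 'bcb' = {S}

S ∈ T[0,2] ⇒ YES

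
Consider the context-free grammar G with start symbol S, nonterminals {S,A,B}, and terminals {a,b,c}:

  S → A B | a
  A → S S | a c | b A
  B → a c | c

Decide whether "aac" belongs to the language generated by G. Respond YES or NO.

Convert to CNF:
  S -> A B | a
  A -> S S | T0 T1 | T2 A
  B -> T0 T1 | c
  T0 -> a
  T1 -> c
  T2 -> b

CYK fill:
  cell(0,0) a: {S,T0}  orig:{S}
  cell(1,1) a: {S,T0}  orig:{S}
  cell(2,2) c: {B,T1}  orig:{B}
  cell(0,1) aa: {A}
  cell(1,2) ac: {A,B}
  cell(0,2) aac: {S}

S ∈ T[0,2] ⇒ YES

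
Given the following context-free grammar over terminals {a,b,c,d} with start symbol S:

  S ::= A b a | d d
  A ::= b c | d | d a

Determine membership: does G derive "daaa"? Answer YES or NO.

Convert to CNF:
  S -> A X4 | T2 T2
  A -> T0 T1 | T2 T3 | d
  T0 -> b
  T1 -> c
  T2 -> d
  T3 -> a
  X4 -> T0 T3

Fill CYK table bottom-up:
  T[0,0] 'd' = {A,T2}  orig:{A}
  T[1,1] 'a' = {T3}  orig:{}
  T[2,2] 'a' = {T3}  orig:{}
  T[3,3] 'a' = {T3}  orig:{}
  T[0,1] 'da' = {A}
  T[1,2] 'aa' = ∅
  T[2,3] 'aa' = ∅
  T[0,2] 'daa' = ∅
  T[1,3] 'aaa' = ∅
  T[0,3] 'daaa' = ∅

S ∉ T[0,3] ⇒ NO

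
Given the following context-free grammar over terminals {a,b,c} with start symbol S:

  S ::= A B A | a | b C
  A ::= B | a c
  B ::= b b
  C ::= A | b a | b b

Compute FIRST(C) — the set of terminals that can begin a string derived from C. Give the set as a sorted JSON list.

FIRST sets, iterate to fixpoint:
pass 1:
  A via A→a c: +{a}
  B via B→b b: +{b}
  C via C→A: +{a}
  C via C→b a: +{b}
  S via S→A B A: +{a}
  S via S→b C: +{b}
  FIRST[S]={a,b}  FIRST[A]={a}  FIRST[B]={b}  FIRST[C]={a,b}
pass 2:
  A via A→B: +{b}
  FIRST[S]={a,b}  FIRST[A]={a,b}  FIRST[B]={b}  FIRST[C]={a,b}
pass 3: (stable)
  FIRST[S]={a,b}  FIRST[A]={a,b}  FIRST[B]={b}  FIRST[C]={a,b}

FIRST(C) = ["a", "b"]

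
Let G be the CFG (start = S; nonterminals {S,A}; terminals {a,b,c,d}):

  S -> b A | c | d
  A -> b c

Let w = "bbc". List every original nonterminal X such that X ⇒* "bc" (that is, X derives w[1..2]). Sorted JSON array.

Convert to CNF:
  S -> T0 A | c | d
  A -> T0 T1
  T0 -> b
  T1 -> c

Fill CYK table bottom-up (cells [i..j] with 1 ≤ i ≤ j ≤ 2 only):
  [1..1]={T0}  "b"  orig:{}
  [2..2]={S,T1}  "c"  orig:{S}
  [1..2]={A}  "bc"

Original NTs in T[1,2] deriving "bc": ["A"]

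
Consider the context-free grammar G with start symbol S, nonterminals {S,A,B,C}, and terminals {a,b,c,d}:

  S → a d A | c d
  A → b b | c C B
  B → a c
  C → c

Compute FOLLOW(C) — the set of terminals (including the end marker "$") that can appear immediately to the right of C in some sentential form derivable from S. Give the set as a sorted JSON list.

Compute FIRST by fixpoint:
[1]
  A via A→b b: +{b}
  A via A→c C B: +{c}
  B via B→a c: +{a}
  C via C→c: +{c}
  S via S→a d A: +{a}
  S via S→c d: +{c}
  S: {a,c}  A: {b,c}  B: {a}  C: {c}
[2] — fixpoint
  S: {a,c}  A: {b,c}  B: {a}  C: {c}

FOLLOW sets:
FOLLOW(S) := {$}
[1]
  A→c C B: FOLLOW(C) ⊇ FIRST(B) = {a}; new: +{a}
  S→a d A: FOLLOW(A) ⊇ FOLLOW(S) ⊇ {$}; new: +{$}
  FOLLOW(S)={$}  FOLLOW(A)={$}  FOLLOW(B)={}  FOLLOW(C)={a}
[2]
  A→c C B: FOLLOW(B) ⊇ FOLLOW(A) ⊇ {$}; new: +{$}
  FOLLOW(S)={$}  FOLLOW(A)={$}  FOLLOW(B)={$}  FOLLOW(C)={a}
[3] (stable)
  FOLLOW(S)={$}  FOLLOW(A)={$}  FOLLOW(B)={$}  FOLLOW(C)={a}

FOLLOW(C) = ["a"]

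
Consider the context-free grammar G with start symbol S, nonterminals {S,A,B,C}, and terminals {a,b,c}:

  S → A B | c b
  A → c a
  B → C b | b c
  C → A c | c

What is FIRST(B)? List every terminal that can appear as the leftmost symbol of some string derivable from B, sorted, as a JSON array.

FIRST sets, iterate to fixpoint:
[1]
  A via A→c a: +{c}
  B via B→b c: +{b}
  C via C→A c: +{c}
  S via S→A B: +{c}
  S: {c}  A: {c}  B: {b}  C: {c}
[2]
  B via B→C b: +{c}
  S: {c}  A: {c}  B: {b,c}  C: {c}
[3] (stable)
  S: {c}  A: {c}  B: {b,c}  C: {c}

FIRST(B) = ["b", "c"]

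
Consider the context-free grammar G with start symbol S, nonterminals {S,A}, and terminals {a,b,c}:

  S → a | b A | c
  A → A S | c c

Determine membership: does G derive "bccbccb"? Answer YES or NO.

CNF form of G:
  S -> T1 A | a | c
  A -> A S | T0 T0
  T0 -> c
  T1 -> b

CYK table (by increasing span):
  cell(0,0) b: {T1}  orig:{}
  cell(1,1) c: {S,T0}  orig:{S}
  cell(2,2) c: {S,T0}  orig:{S}
  cell(3,3) b: {T1}  orig:{}
  cell(4,4) c: {S,T0}  orig:{S}
  cell(5,5) c: {S,T0}  orig:{S}
  cell(6,6) b: {T1}  orig:{}
  cell(0,1) bc: ∅
  cell(1,2) cc: {A}
  cell(2,3) cb: ∅
  cell(3,4) bc: ∅
  cell(4,5) cc: {A}
  cell(5,6) cb: ∅
  cell(0,2) bcc: {S}
  cell(1,3) ccb: ∅
  cell(2,4) cbc: ∅
  cell(3,5) bcc: {S}
  cell(4,6) ccb: ∅
  cell(0,3) bccb: ∅
  cell(1,4) ccbc: ∅
  cell(2,5) cbcc: ∅
  cell(3,6) bccb: ∅
  cell(0,4) bccbc: ∅
  cell(1,5) ccbcc: {A}
  cell(2,6) cbccb: ∅
  cell(0,5) bccbcc: {S}
  cell(1,6) ccbccb: ∅
  cell(0,6) bccbccb: ∅

S ∉ T[0,6] ⇒ NO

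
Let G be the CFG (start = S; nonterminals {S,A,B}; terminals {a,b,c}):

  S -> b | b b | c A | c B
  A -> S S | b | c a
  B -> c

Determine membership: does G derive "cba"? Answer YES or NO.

Convert to CNF:
  S -> T0 A | T0 B | T2 T2 | b
  A -> S S | T0 T1 | b
  B -> c
  T0 -> c
  T1 -> a
  T2 -> b

CYK fill:
  T[0,0] 'c' = {B,T0}  orig:{B}
  T[1,1] 'b' = {A,S,T2}  orig:{A,S}
  T[2,2] 'a' = {T1}  orig:{}
  T[0,1] 'cb' = {S}
  T[1,2] 'ba' = ∅
  T[0,2] 'cba' = ∅

S ∉ T[0,2] ⇒ NO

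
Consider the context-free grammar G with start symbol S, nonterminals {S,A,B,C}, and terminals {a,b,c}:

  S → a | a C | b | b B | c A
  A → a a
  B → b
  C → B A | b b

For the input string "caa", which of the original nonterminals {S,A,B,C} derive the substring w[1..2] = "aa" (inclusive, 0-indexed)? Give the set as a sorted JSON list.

CNF form of G:
  S -> T0 C | T1 B | T2 A | a | b
  A -> T0 T0
  B -> b
  C -> B A | T1 T1
  T0 -> a
  T1 -> b
  T2 -> c

Fill CYK table bottom-up (cells [i..j] with 1 ≤ i ≤ j ≤ 2 only):
  T[1,1] 'a' = {S,T0}  orig:{S}
  T[2,2] 'a' = {S,T0}  orig:{S}
  T[1,2] 'aa' = {A}

Original NTs in T[1,2] deriving "aa": ["A"]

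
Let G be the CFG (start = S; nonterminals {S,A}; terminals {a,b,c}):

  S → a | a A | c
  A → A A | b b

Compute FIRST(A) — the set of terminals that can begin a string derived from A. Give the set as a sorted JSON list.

FIRST iteration:
round 1:
  A via A→b b: +{b}
  S via S→a: +{a}
  S via S→c: +{c}
  FIRST[S]={a,c}  FIRST[A]={b}
round 2: done
  FIRST[S]={a,c}  FIRST[A]={b}

FIRST(A) = ["b"]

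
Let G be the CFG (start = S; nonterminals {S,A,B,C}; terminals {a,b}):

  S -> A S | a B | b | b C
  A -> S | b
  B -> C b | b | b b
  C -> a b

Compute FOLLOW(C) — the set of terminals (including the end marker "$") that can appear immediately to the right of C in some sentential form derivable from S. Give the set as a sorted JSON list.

FIRST iteration:
[1]
  A via A→b: +{b}
  B via B→b: +{b}
  C via C→a b: +{a}
  S via S→A S: +{b}
  S via S→a B: +{a}
  FIRST[S]={a,b}  FIRST[A]={b}  FIRST[B]={b}  FIRST[C]={a}
[2]
  A via A→S: +{a}
  B via B→C b: +{a}
  FIRST[S]={a,b}  FIRST[A]={a,b}  FIRST[B]={a,b}  FIRST[C]={a}
[3] (no change)
  FIRST[S]={a,b}  FIRST[A]={a,b}  FIRST[B]={a,b}  FIRST[C]={a}

FOLLOW iteration:
initialize: $ ∈ FOLLOW(S)
round 1:
  B→C b: FOLLOW(C) ⊇ FIRST(b) = {b}; new: +{b}
  S→A S: FOLLOW(A) ⊇ FIRST(S) = {a,b}; new: +{a,b}
  S→a B: FOLLOW(B) ⊇ FOLLOW(S) ⊇ {$}; new: +{$}
  S→b C: FOLLOW(C) ⊇ FOLLOW(S) ⊇ {$}; new: +{$}
  FOLLOW[S]={$}  FOLLOW[A]={a,b}  FOLLOW[B]={$}  FOLLOW[C]={$,b}
round 2:
  A→S: FOLLOW(S) ⊇ FOLLOW(A) ⊇ {a,b}; new: +{a,b}
  S→a B: FOLLOW(B) ⊇ FOLLOW(S) ⊇ {$,a,b}; new: +{a,b}
  S→b C: FOLLOW(C) ⊇ FOLLOW(S) ⊇ {$,a,b}; new: +{a}
  FOLLOW[S]={$,a,b}  FOLLOW[A]={a,b}  FOLLOW[B]={$,a,b}  FOLLOW[C]={$,a,b}
round 3: (no change)
  FOLLOW[S]={$,a,b}  FOLLOW[A]={a,b}  FOLLOW[B]={$,a,b}  FOLLOW[C]={$,a,b}

FOLLOW(C) = ["$", "a", "b"]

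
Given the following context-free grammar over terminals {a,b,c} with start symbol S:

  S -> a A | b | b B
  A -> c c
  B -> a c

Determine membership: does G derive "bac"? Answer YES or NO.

Convert to CNF:
  S -> T1 A | T2 B | b
  A -> T0 T0
  B -> T1 T0
  T0 -> c
  T1 -> a
  T2 -> b

CYK table (by increasing span):
  [0..0]={S,T2}  "b"  orig:{S}
  [1..1]={T1}  "a"  orig:{}
  [2..2]={T0}  "c"  orig:{}
  [0..1]=∅  "ba"
  [1..2]={B}  "ac"
  [0..2]={S}  "bac"

S ∈ T[0,2] ⇒ YES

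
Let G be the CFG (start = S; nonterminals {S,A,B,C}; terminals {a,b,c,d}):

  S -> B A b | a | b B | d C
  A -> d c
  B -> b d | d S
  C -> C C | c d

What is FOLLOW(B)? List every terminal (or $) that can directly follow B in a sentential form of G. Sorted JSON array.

FIRST iteration:
round 1:
  A via A→d c: +{d}
  B via B→b d: +{b}
  B via B→d S: +{d}
  C via C→c d: +{c}
  S via S→B A b: +{b,d}
  S via S→a: +{a}
  S: {a,b,d}  A: {d}  B: {b,d}  C: {c}
round 2: (no change)
  S: {a,b,d}  A: {d}  B: {b,d}  C: {c}

FOLLOW sets:
initialize: $ ∈ FOLLOW(S)
[1]
  C→C C: FOLLOW(C) ⊇ FIRST(C) = {c}; new: +{c}
  S→B A b: FOLLOW(B) ⊇ FIRST(A) = {d}; new: +{d}
  S→B A b: FOLLOW(A) ⊇ FIRST(b) = {b}; new: +{b}
  S→b B: FOLLOW(B) ⊇ FOLLOW(S) ⊇ {$}; new: +{$}
  S→d C: FOLLOW(C) ⊇ FOLLOW(S) ⊇ {$}; new: +{$}
  S: {$}  A: {b}  B: {$,d}  C: {$,c}
[2]
  B→d S: FOLLOW(S) ⊇ FOLLOW(B) ⊇ {$,d}; new: +{d}
  S→d C: FOLLOW(C) ⊇ FOLLOW(S) ⊇ {$,d}; new: +{d}
  S: {$,d}  A: {b}  B: {$,d}  C: {$,c,d}
[3] done
  S: {$,d}  A: {b}  B: {$,d}  C: {$,c,d}

FOLLOW(B) = ["$", "d"]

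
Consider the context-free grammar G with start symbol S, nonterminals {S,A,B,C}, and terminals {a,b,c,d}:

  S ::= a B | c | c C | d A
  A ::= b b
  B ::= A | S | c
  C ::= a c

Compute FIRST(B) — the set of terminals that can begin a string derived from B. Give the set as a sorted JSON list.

Compute FIRST by fixpoint:
round 1:
  A via A→b b: +{b}
  B via B→A: +{b}
  B via B→c: +{c}
  C via C→a c: +{a}
  S via S→a B: +{a}
  S via S→c: +{c}
  S via S→d A: +{d}
  FIRST(S)={a,c,d}  FIRST(A)={b}  FIRST(B)={b,c}  FIRST(C)={a}
round 2:
  B via B→S: +{a,d}
  FIRST(S)={a,c,d}  FIRST(A)={b}  FIRST(B)={a,b,c,d}  FIRST(C)={a}
round 3: (no change)
  FIRST(S)={a,c,d}  FIRST(A)={b}  FIRST(B)={a,b,c,d}  FIRST(C)={a}

FIRST(B) = ["a", "b", "c", "d"]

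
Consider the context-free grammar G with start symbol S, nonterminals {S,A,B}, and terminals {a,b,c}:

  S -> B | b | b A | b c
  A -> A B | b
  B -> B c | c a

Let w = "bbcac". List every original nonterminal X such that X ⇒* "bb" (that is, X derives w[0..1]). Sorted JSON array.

Convert to CNF:
  S -> B T0 | T0 T1 | T2 A | T2 T0 | b
  A -> A B | b
  B -> B T0 | T0 T1
  T0 -> c
  T1 -> a
  T2 -> b

CYK table (by increasing span) — only the sub-triangle for w[0..1]:
  [0..0]={A,S,T2}  "b"  orig:{A,S}
  [1..1]={A,S,T2}  "b"  orig:{A,S}
  [0..1]={S}  "bb"

Original NTs in T[0,1] deriving "bb": ["S"]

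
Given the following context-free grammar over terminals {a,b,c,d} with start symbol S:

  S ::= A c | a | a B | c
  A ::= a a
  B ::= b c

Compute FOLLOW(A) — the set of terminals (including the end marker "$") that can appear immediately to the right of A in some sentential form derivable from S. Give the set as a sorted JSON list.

FIRST iteration:
iter 1:
  A via A→a a: +{a}
  B via B→b c: +{b}
  S via S→A c: +{a}
  S via S→c: +{c}
  FIRST(S)={a,c}  FIRST(A)={a}  FIRST(B)={b}
iter 2: done
  FIRST(S)={a,c}  FIRST(A)={a}  FIRST(B)={b}

FOLLOW sets:
initialize: $ ∈ FOLLOW(S)
iter 1:
  S→A c: FOLLOW(A) ⊇ FIRST(c) = {c}; new: +{c}
  S→a B: FOLLOW(B) ⊇ FOLLOW(S) ⊇ {$}; new: +{$}
  FOLLOW(S)={$}  FOLLOW(A)={c}  FOLLOW(B)={$}
iter 2: (stable)
  FOLLOW(S)={$}  FOLLOW(A)={c}  FOLLOW(B)={$}

FOLLOW(A) = ["c"]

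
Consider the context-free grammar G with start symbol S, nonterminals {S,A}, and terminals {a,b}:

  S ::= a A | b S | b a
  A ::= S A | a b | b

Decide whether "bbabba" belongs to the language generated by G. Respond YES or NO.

CNF form of G:
  S -> T0 A | T1 S | T1 T0
  A -> S A | T0 T1 | b
  T0 -> a
  T1 -> b

Fill CYK table bottom-up:
  [0..0]={A,T1}  "b"  orig:{A}
  [1..1]={A,T1}  "b"  orig:{A}
  [2..2]={T0}  "a"  orig:{}
  [3..3]={A,T1}  "b"  orig:{A}
  [4..4]={A,T1}  "b"  orig:{A}
  [5..5]={T0}  "a"  orig:{}
  [0..1]=∅  "bb"
  [1..2]={S}  "ba"
  [2..3]={A,S}  "ab"
  [3..4]=∅  "bb"
  [4..5]={S}  "ba"
  [0..2]={S}  "bba"
  [1..3]={A,S}  "bab"
  [2..4]={A}  "abb"
  [3..5]={S}  "bba"
  [0..3]={A,S}  "bbab"
  [1..4]={A}  "babb"
  [2..5]=∅  "abba"
  [0..4]={A}  "bbabb"
  [1..5]=∅  "babba"
  [0..5]=∅  "bbabba"

S ∉ T[0,5] ⇒ NO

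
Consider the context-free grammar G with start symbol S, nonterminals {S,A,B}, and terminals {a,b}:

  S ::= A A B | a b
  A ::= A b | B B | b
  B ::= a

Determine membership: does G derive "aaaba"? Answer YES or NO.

CNF form of G:
  S -> A X2 | T1 T0
  A -> A T0 | B B | b
  B -> a
  T0 -> b
  T1 -> a
  X2 -> A B

CYK fill:
  cell(0,0) a: {B,T1}  orig:{B}
  cell(1,1) a: {B,T1}  orig:{B}
  cell(2,2) a: {B,T1}  orig:{B}
  cell(3,3) b: {A,T0}  orig:{A}
  cell(4,4) a: {B,T1}  orig:{B}
  cell(0,1) aa: {A}
  cell(1,2) aa: {A}
  cell(2,3) ab: {S}
  cell(3,4) ba: {X2}  orig:{}
  cell(0,2) aaa: {X2}  orig:{}
  cell(1,3) aab: {A}
  cell(2,4) aba: ∅
  cell(0,3) aaab: ∅
  cell(1,4) aaba: {S,X2}  orig:{S}
  cell(0,4) aaaba: ∅

S ∉ T[0,4] ⇒ NO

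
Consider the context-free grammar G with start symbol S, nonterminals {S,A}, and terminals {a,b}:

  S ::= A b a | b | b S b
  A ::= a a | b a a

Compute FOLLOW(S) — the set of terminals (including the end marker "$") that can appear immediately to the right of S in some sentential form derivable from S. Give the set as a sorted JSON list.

FIRST iteration:
[1]
  A via A→a a: +{a}
  A via A→b a a: +{b}
  S via S→A b a: +{a,b}
  FIRST[S]={a,b}  FIRST[A]={a,b}
[2] — fixpoint
  FIRST[S]={a,b}  FIRST[A]={a,b}

Compute FOLLOW by fixpoint:
FOLLOW(S) := {$}
round 1:
  S→A b a: FOLLOW(A) ⊇ FIRST(b) = {b}; new: +{b}
  S→b S b: FOLLOW(S) ⊇ FIRST(b) = {b}; new: +{b}
  S: {$,b}  A: {b}
round 2: (no change)
  S: {$,b}  A: {b}

FOLLOW(S) = ["$", "b"]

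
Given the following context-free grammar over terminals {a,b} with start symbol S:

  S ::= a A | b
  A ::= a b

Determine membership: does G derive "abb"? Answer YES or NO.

Convert to CNF:
  S -> T0 A | b
  A -> T0 T1
  T0 -> a
  T1 -> b

CYK table (by increasing span):
  cell(0,0) a: {T0}  orig:{}
  cell(1,1) b: {S,T1}  orig:{S}
  cell(2,2) b: {S,T1}  orig:{S}
  cell(0,1) ab: {A}
  cell(1,2) bb: ∅
  cell(0,2) abb: ∅

S ∉ T[0,2] ⇒ NO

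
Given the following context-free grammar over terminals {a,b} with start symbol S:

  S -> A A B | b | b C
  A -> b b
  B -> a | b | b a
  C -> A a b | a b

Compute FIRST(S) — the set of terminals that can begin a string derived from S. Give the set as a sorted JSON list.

FIRST iteration:
round 1:
  A via A→b b: +{b}
  B via B→a: +{a}
  B via B→b: +{b}
  C via C→A a b: +{b}
  C via C→a b: +{a}
  S via S→A A B: +{b}
  FIRST(S)={b}  FIRST(A)={b}  FIRST(B)={a,b}  FIRST(C)={a,b}
round 2: (stable)
  FIRST(S)={b}  FIRST(A)={b}  FIRST(B)={a,b}  FIRST(C)={a,b}

FIRST(S) = ["b"]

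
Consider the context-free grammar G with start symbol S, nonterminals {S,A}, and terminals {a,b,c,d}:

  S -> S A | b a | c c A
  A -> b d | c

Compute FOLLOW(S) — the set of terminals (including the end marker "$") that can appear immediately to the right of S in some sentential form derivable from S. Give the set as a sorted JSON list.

FIRST iteration:
pass 1:
  A via A→b d: +{b}
  A via A→c: +{c}
  S via S→b a: +{b}
  S via S→c c A: +{c}
  S: {b,c}  A: {b,c}
pass 2: — fixpoint
  S: {b,c}  A: {b,c}

Compute FOLLOW by fixpoint:
seed FOLLOW(S) with $
iter 1:
  S→S A: FOLLOW(S) ⊇ FIRST(A) = {b,c}; new: +{b,c}
  S→S A: FOLLOW(A) ⊇ FOLLOW(S) ⊇ {$,b,c}; new: +{$,b,c}
  FOLLOW(S)={$,b,c}  FOLLOW(A)={$,b,c}
iter 2: done
  FOLLOW(S)={$,b,c}  FOLLOW(A)={$,b,c}

FOLLOW(S) = ["$", "b", "c"]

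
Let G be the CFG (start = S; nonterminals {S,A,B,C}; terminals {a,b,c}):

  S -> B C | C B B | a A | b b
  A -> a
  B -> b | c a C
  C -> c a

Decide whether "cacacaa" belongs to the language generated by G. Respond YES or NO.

Convert to CNF:
  S -> B C | C X4 | T1 A | T2 T2
  A -> a
  B -> T0 X3 | b
  C -> T0 T1
  T0 -> c
  T1 -> a
  T2 -> b
  X3 -> T1 C
  X4 -> B B

CYK table (by increasing span):
  [0..0]={T0}  "c"  orig:{}
  [1..1]={A,T1}  "a"  orig:{A}
  [2..2]={T0}  "c"  orig:{}
  [3..3]={A,T1}  "a"  orig:{A}
  [4..4]={T0}  "c"  orig:{}
  [5..5]={A,T1}  "a"  orig:{A}
  [6..6]={A,T1}  "a"  orig:{A}
  [0..1]={C}  "ca"
  [1..2]=∅  "ac"
  [2..3]={C}  "ca"
  [3..4]=∅  "ac"
  [4..5]={C}  "ca"
  [5..6]={S}  "aa"
  [0..2]=∅  "cac"
  [1..3]={X3}  "aca"  orig:{}
  [2..4]=∅  "cac"
  [3..5]={X3}  "aca"  orig:{}
  [4..6]=∅  "caa"
  [0..3]={B}  "caca"
  [1..4]=∅  "acac"
  [2..5]={B}  "caca"
  [3..6]=∅  "acaa"
  [0..4]=∅  "cacac"
  [1..5]=∅  "acaca"
  [2..6]=∅  "cacaa"
  [0..5]={S}  "cacaca"
  [1..6]=∅  "acacaa"
  [0..6]=∅  "cacacaa"

S ∉ T[0,6] ⇒ NO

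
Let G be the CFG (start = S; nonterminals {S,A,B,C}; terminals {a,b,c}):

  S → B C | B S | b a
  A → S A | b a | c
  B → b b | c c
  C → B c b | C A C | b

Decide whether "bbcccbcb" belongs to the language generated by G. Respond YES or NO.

Convert to CNF:
  S -> B C | B S | T0 T1
  A -> S A | T0 T1 | c
  B -> T0 T0 | T2 T2
  C -> B X3 | C X4 | b
  T0 -> b
  T1 -> a
  T2 -> c
  X3 -> T2 T0
  X4 -> A C

CYK fill:
  [0..0]={C,T0}  "b"  orig:{C}
  [1..1]={C,T0}  "b"  orig:{C}
  [2..2]={A,T2}  "c"  orig:{A}
  [3..3]={A,T2}  "c"  orig:{A}
  [4..4]={A,T2}  "c"  orig:{A}
  [5..5]={C,T0}  "b"  orig:{C}
  [6..6]={A,T2}  "c"  orig:{A}
  [7..7]={C,T0}  "b"  orig:{C}
  [0..1]={B}  "bb"
  [1..2]=∅  "bc"
  [2..3]={B}  "cc"
  [3..4]={B}  "cc"
  [4..5]={X3,X4}  "cb"  orig:{}
  [5..6]=∅  "bc"
  [6..7]={X3,X4}  "cb"  orig:{}
  [0..2]=∅  "bbc"
  [1..3]=∅  "bcc"
  [2..4]=∅  "ccc"
  [3..5]={S}  "ccb"
  [4..6]=∅  "cbc"
  [5..7]={C}  "bcb"
  [0..3]=∅  "bbcc"
  [1..4]=∅  "bccc"
  [2..5]={C}  "cccb"
  [3..6]={A}  "ccbc"
  [4..7]={X4}  "cbcb"  orig:{}
  [0..4]=∅  "bbccc"
  [1..5]=∅  "bcccb"
  [2..6]=∅  "cccbc"
  [3..7]={S,X4}  "ccbcb"  orig:{S}
  [0..5]={S}  "bbcccb"
  [1..6]=∅  "bcccbc"
  [2..7]={C}  "cccbcb"
  [0..6]={A}  "bbcccbc"
  [1..7]=∅  "bcccbcb"
  [0..7]={S,X4}  "bbcccbcb"  orig:{S}

S ∈ T[0,7] ⇒ YES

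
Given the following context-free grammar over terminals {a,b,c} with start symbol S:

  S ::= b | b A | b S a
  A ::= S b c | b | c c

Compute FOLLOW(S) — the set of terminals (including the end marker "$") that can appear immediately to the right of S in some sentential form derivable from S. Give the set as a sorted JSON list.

FIRST iteration:
iter 1:
  A via A→b: +{b}
  A via A→c c: +{c}
  S via S→b: +{b}
  FIRST[S]={b}  FIRST[A]={b,c}
iter 2: (no change)
  FIRST[S]={b}  FIRST[A]={b,c}

Compute FOLLOW by fixpoint:
initialize: $ ∈ FOLLOW(S)
iter 1:
  A→S b c: FOLLOW(S) ⊇ FIRST(b) = {b}; new: +{b}
  S→b A: FOLLOW(A) ⊇ FOLLOW(S) ⊇ {$,b}; new: +{$,b}
  S→b S a: FOLLOW(S) ⊇ FIRST(a) = {a}; new: +{a}
  FOLLOW(S)={$,a,b}  FOLLOW(A)={$,b}
iter 2:
  S→b A: FOLLOW(A) ⊇ FOLLOW(S) ⊇ {$,a,b}; new: +{a}
  FOLLOW(S)={$,a,b}  FOLLOW(A)={$,a,b}
iter 3: (stable)
  FOLLOW(S)={$,a,b}  FOLLOW(A)={$,a,b}

FOLLOW(S) = ["$", "a", "b"]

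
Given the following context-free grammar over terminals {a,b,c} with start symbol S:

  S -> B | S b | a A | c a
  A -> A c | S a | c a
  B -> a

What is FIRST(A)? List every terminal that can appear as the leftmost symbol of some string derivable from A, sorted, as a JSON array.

FIRST iteration:
iter 1:
  A via A→c a: +{c}
  B via B→a: +{a}
  S via S→B: +{a}
  S via S→c a: +{c}
  S: {a,c}  A: {c}  B: {a}
iter 2:
  A via A→S a: +{a}
  S: {a,c}  A: {a,c}  B: {a}
iter 3: (stable)
  S: {a,c}  A: {a,c}  B: {a}

FIRST(A) = ["a", "c"]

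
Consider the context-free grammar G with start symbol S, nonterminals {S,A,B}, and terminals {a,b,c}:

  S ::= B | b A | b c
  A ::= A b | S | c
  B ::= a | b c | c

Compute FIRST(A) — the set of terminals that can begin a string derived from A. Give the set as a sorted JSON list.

FIRST iteration:
[1]
  A via A→c: +{c}
  B via B→a: +{a}
  B via B→b c: +{b}
  B via B→c: +{c}
  S via S→B: +{a,b,c}
  S: {a,b,c}  A: {c}  B: {a,b,c}
[2]
  A via A→S: +{a,b}
  S: {a,b,c}  A: {a,b,c}  B: {a,b,c}
[3] done
  S: {a,b,c}  A: {a,b,c}  B: {a,b,c}

FIRST(A) = ["a", "b", "c"]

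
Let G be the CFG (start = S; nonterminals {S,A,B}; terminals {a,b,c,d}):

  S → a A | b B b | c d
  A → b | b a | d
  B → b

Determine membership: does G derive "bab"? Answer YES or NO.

Convert to CNF:
  S -> T0 X4 | T1 A | T2 T3
  A -> T0 T1 | b | d
  B -> b
  T0 -> b
  T1 -> a
  T2 -> c
  T3 -> d
  X4 -> B T0

CYK fill:
  cell(0,0) b: {A,B,T0}  orig:{A,B}
  cell(1,1) a: {T1}  orig:{}
  cell(2,2) b: {A,B,T0}  orig:{A,B}
  cell(0,1) ba: {A}
  cell(1,2) ab: {S}
  cell(0,2) bab: ∅

S ∉ T[0,2] ⇒ NO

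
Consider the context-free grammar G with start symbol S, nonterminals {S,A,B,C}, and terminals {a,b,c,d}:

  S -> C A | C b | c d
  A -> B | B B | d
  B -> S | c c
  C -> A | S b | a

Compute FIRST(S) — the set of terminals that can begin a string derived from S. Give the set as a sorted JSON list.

Compute FIRST by fixpoint:
[1]
  A via A→d: +{d}
  B via B→c c: +{c}
  C via C→A: +{d}
  C via C→a: +{a}
  S via S→C A: +{a,d}
  S via S→c d: +{c}
  S: {a,c,d}  A: {d}  B: {c}  C: {a,d}
[2]
  A via A→B: +{c}
  B via B→S: +{a,d}
  C via C→A: +{c}
  S: {a,c,d}  A: {c,d}  B: {a,c,d}  C: {a,c,d}
[3]
  A via A→B: +{a}
  S: {a,c,d}  A: {a,c,d}  B: {a,c,d}  C: {a,c,d}
[4] done
  S: {a,c,d}  A: {a,c,d}  B: {a,c,d}  C: {a,c,d}

FIRST(S) = ["a", "c", "d"]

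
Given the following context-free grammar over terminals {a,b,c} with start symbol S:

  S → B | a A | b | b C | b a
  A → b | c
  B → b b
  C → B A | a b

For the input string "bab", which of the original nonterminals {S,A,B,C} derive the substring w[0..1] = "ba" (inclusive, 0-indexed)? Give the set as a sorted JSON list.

CNF form of G:
  S -> T0 C | T0 T0 | T0 T1 | T1 A | b
  A -> b | c
  B -> T0 T0
  C -> B A | T1 T0
  T0 -> b
  T1 -> a

CYK fill (cells [i..j] with 0 ≤ i ≤ j ≤ 1 only):
  [0..0]={A,S,T0}  "b"  orig:{A,S}
  [1..1]={T1}  "a"  orig:{}
  [0..1]={S}  "ba"

Original NTs in T[0,1] deriving "ba": ["S"]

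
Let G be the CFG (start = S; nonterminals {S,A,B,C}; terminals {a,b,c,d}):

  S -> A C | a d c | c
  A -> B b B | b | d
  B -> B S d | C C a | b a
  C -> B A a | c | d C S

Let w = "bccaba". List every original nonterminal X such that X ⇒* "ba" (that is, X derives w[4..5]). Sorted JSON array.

Convert to CNF:
  S -> A C | T2 X9 | c
  A -> B X4 | b | d
  B -> B X5 | C X6 | T0 T2
  C -> B X7 | T1 X8 | c
  T0 -> b
  T1 -> d
  T2 -> a
  T3 -> c
  X4 -> T0 B
  X5 -> S T1
  X6 -> C T2
  X7 -> A T2
  X8 -> C S
  X9 -> T1 T3

CYK table (by increasing span), restricted to cells inside w[4..5]:
  [4..4]={A,T0}  "b"  orig:{A}
  [5..5]={T2}  "a"  orig:{}
  [4..5]={B,X7}  "ba"  orig:{B}

Original NTs in T[4,5] deriving "ba": ["B"]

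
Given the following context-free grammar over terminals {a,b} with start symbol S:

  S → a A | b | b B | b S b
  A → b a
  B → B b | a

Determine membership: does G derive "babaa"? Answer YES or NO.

CNF form of G:
  S -> T0 B | T0 X2 | T1 A | b
  A -> T0 T1
  B -> B T0 | a
  T0 -> b
  T1 -> a
  X2 -> S T0

CYK fill:
  [0..0]={S,T0}  "b"  orig:{S}
  [1..1]={B,T1}  "a"  orig:{B}
  [2..2]={S,T0}  "b"  orig:{S}
  [3..3]={B,T1}  "a"  orig:{B}
  [4..4]={B,T1}  "a"  orig:{B}
  [0..1]={A,S}  "ba"
  [1..2]={B}  "ab"
  [2..3]={A,S}  "ba"
  [3..4]=∅  "aa"
  [0..2]={S,X2}  "bab"  orig:{S}
  [1..3]={S}  "aba"
  [2..4]=∅  "baa"
  [0..3]=∅  "baba"
  [1..4]=∅  "abaa"
  [0..4]=∅  "babaa"

S ∉ T[0,4] ⇒ NO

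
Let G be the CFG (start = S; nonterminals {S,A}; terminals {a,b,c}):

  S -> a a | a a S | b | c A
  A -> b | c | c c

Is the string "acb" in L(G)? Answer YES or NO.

CNF form of G:
  S -> T0 A | T1 T1 | T1 X2 | b
  A -> T0 T0 | b | c
  T0 -> c
  T1 -> a
  X2 -> T1 S

Fill CYK table bottom-up:
  [0..0]={T1}  "a"  orig:{}
  [1..1]={A,T0}  "c"  orig:{A}
  [2..2]={A,S}  "b"
  [0..1]=∅  "ac"
  [1..2]={S}  "cb"
  [0..2]={X2}  "acb"  orig:{}

S ∉ T[0,2] ⇒ NO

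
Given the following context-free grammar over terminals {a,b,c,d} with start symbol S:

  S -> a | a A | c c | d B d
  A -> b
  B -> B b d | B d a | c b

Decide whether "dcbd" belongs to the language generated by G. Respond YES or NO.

CNF form of G:
  S -> T1 X6 | T2 A | T3 T3 | a
  A -> b
  B -> B X4 | B X5 | T3 T0
  T0 -> b
  T1 -> d
  T2 -> a
  T3 -> c
  X4 -> T0 T1
  X5 -> T1 T2
  X6 -> B T1

Fill CYK table bottom-up:
  [0..0]={T1}  "d"  orig:{}
  [1..1]={T3}  "c"  orig:{}
  [2..2]={A,T0}  "b"  orig:{A}
  [3..3]={T1}  "d"  orig:{}
  [0..1]=∅  "dc"
  [1..2]={B}  "cb"
  [2..3]={X4}  "bd"  orig:{}
  [0..2]=∅  "dcb"
  [1..3]={X6}  "cbd"  orig:{}
  [0..3]={S}  "dcbd"

S ∈ T[0,3] ⇒ YES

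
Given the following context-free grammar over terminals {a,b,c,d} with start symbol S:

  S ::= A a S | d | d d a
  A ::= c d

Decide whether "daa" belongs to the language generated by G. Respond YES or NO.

CNF form of G:
  S -> A X3 | T1 X4 | d
  A -> T0 T1
  T0 -> c
  T1 -> d
  T2 -> a
  X3 -> T2 S
  X4 -> T1 T2

CYK table (by increasing span):
  cell(0,0) d: {S,T1}  orig:{S}
  cell(1,1) a: {T2}  orig:{}
  cell(2,2) a: {T2}  orig:{}
  cell(0,1) da: {X4}  orig:{}
  cell(1,2) aa: ∅
  cell(0,2) daa: ∅

S ∉ T[0,2] ⇒ NO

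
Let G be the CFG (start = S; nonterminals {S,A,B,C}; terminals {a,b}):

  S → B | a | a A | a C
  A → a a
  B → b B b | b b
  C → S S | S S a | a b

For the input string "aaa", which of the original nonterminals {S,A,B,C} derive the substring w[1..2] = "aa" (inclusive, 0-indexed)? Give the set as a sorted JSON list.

Convert to CNF:
  S -> T0 A | T0 C | T1 T1 | T1 X4 | a
  A -> T0 T0
  B -> T1 T1 | T1 X2
  C -> S S | S X3 | T0 T1
  T0 -> a
  T1 -> b
  X2 -> B T1
  X3 -> S T0
  X4 -> B T1

CYK table (by increasing span), restricted to cells inside w[1..2]:
  T[1,1] 'a' = {S,T0}  orig:{S}
  T[2,2] 'a' = {S,T0}  orig:{S}
  T[1,2] 'aa' = {A,C,X3}  orig:{A,C}

Original NTs in T[1,2] deriving "aa": ["A", "C"]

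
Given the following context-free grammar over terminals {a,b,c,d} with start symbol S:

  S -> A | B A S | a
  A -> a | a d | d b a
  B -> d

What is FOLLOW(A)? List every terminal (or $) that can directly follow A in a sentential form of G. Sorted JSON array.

FIRST sets, iterate to fixpoint:
[1]
  A via A→a: +{a}
  A via A→d b a: +{d}
  B via B→d: +{d}
  S via S→A: +{a,d}
  FIRST(S)={a,d}  FIRST(A)={a,d}  FIRST(B)={d}
[2] done
  FIRST(S)={a,d}  FIRST(A)={a,d}  FIRST(B)={d}

FOLLOW sets:
seed FOLLOW(S) with $
pass 1:
  S→A: FOLLOW(A) ⊇ FOLLOW(S) ⊇ {$}; new: +{$}
  S→B A S: FOLLOW(B) ⊇ FIRST(A) = {a,d}; new: +{a,d}
  S→B A S: FOLLOW(A) ⊇ FIRST(S) = {a,d}; new: +{a,d}
  FOLLOW(S)={$}  FOLLOW(A)={$,a,d}  FOLLOW(B)={a,d}
pass 2: (no change)
  FOLLOW(S)={$}  FOLLOW(A)={$,a,d}  FOLLOW(B)={a,d}

FOLLOW(A) = ["$", "a", "d"]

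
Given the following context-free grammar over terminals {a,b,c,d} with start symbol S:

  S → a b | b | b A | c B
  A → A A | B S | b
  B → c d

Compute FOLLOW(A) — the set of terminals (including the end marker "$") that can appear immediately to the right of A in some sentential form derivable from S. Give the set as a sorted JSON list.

FIRST sets, iterate to fixpoint:
iter 1:
  A via A→b: +{b}
  B via B→c d: +{c}
  S via S→a b: +{a}
  S via S→b: +{b}
  S via S→c B: +{c}
  FIRST(S)={a,b,c}  FIRST(A)={b}  FIRST(B)={c}
iter 2:
  A via A→B S: +{c}
  FIRST(S)={a,b,c}  FIRST(A)={b,c}  FIRST(B)={c}
iter 3: (no change)
  FIRST(S)={a,b,c}  FIRST(A)={b,c}  FIRST(B)={c}

FOLLOW iteration:
initialize: $ ∈ FOLLOW(S)
pass 1:
  A→A A: FOLLOW(A) ⊇ FIRST(A) = {b,c}; new: +{b,c}
  A→B S: FOLLOW(B) ⊇ FIRST(S) = {a,b,c}; new: +{a,b,c}
  A→B S: FOLLOW(S) ⊇ FOLLOW(A) ⊇ {b,c}; new: +{b,c}
  S→b A: FOLLOW(A) ⊇ FOLLOW(S) ⊇ {$,b,c}; new: +{$}
  S→c B: FOLLOW(B) ⊇ FOLLOW(S) ⊇ {$,b,c}; new: +{$}
  FOLLOW(S)={$,b,c}  FOLLOW(A)={$,b,c}  FOLLOW(B)={$,a,b,c}
pass 2: (stable)
  FOLLOW(S)={$,b,c}  FOLLOW(A)={$,b,c}  FOLLOW(B)={$,a,b,c}

FOLLOW(A) = ["$", "b", "c"]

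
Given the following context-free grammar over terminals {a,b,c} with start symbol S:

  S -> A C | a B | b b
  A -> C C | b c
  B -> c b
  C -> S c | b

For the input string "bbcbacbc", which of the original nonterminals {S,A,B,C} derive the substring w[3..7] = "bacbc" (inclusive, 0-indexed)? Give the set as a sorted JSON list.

Convert to CNF:
  S -> A C | T0 T0 | T2 B
  A -> C C | T0 T1
  B -> T1 T0
  C -> S T1 | b
  T0 -> b
  T1 -> c
  T2 -> a

CYK table (by increasing span) — only the sub-triangle for w[3..7]:
  cell(3,3) b: {C,T0}  orig:{C}
  cell(4,4) a: {T2}  orig:{}
  cell(5,5) c: {T1}  orig:{}
  cell(6,6) b: {C,T0}  orig:{C}
  cell(7,7) c: {T1}  orig:{}
  cell(3,4) ba: ∅
  cell(4,5) ac: ∅
  cell(5,6) cb: {B}
  cell(6,7) bc: {A}
  cell(3,5) bac: ∅
  cell(4,6) acb: {S}
  cell(5,7) cbc: ∅
  cell(3,6) bacb: ∅
  cell(4,7) acbc: {C}
  cell(3,7) bacbc: {A}

Original NTs in T[3,7] deriving "bacbc": ["A"]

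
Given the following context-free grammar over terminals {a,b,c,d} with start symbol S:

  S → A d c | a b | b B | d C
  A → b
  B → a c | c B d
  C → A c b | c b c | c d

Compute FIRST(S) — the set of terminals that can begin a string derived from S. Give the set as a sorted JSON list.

FIRST iteration:
[1]
  A via A→b: +{b}
  B via B→a c: +{a}
  B via B→c B d: +{c}
  C via C→A c b: +{b}
  C via C→c b c: +{c}
  S via S→A d c: +{b}
  S via S→a b: +{a}
  S via S→d C: +{d}
  S: {a,b,d}  A: {b}  B: {a,c}  C: {b,c}
[2] — fixpoint
  S: {a,b,d}  A: {b}  B: {a,c}  C: {b,c}

FIRST(S) = ["a", "b", "d"]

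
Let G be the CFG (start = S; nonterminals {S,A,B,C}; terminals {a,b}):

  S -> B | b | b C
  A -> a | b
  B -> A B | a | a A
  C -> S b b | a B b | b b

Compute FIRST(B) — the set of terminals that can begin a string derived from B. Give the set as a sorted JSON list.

FIRST iteration:
pass 1:
  A via A→a: +{a}
  A via A→b: +{b}
  B via B→A B: +{a,b}
  C via C→a B b: +{a}
  C via C→b b: +{b}
  S via S→B: +{a,b}
  FIRST(S)={a,b}  FIRST(A)={a,b}  FIRST(B)={a,b}  FIRST(C)={a,b}
pass 2: — fixpoint
  FIRST(S)={a,b}  FIRST(A)={a,b}  FIRST(B)={a,b}  FIRST(C)={a,b}

FIRST(B) = ["a", "b"]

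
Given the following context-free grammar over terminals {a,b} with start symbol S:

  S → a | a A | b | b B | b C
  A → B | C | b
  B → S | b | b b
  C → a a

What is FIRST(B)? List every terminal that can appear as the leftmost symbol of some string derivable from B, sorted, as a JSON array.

Compute FIRST by fixpoint:
pass 1:
  A via A→b: +{b}
  B via B→b: +{b}
  C via C→a a: +{a}
  S via S→a: +{a}
  S via S→b: +{b}
  FIRST(S)={a,b}  FIRST(A)={b}  FIRST(B)={b}  FIRST(C)={a}
pass 2:
  A via A→C: +{a}
  B via B→S: +{a}
  FIRST(S)={a,b}  FIRST(A)={a,b}  FIRST(B)={a,b}  FIRST(C)={a}
pass 3: — fixpoint
  FIRST(S)={a,b}  FIRST(A)={a,b}  FIRST(B)={a,b}  FIRST(C)={a}

FIRST(B) = ["a", "b"]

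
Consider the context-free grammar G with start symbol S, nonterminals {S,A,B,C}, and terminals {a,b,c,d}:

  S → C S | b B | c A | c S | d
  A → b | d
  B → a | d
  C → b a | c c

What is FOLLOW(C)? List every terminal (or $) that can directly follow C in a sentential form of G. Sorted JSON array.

Compute FIRST by fixpoint:
round 1:
  A via A→b: +{b}
  A via A→d: +{d}
  B via B→a: +{a}
  B via B→d: +{d}
  C via C→b a: +{b}
  C via C→c c: +{c}
  S via S→C S: +{b,c}
  S via S→d: +{d}
  FIRST[S]={b,c,d}  FIRST[A]={b,d}  FIRST[B]={a,d}  FIRST[C]={b,c}
round 2: done
  FIRST[S]={b,c,d}  FIRST[A]={b,d}  FIRST[B]={a,d}  FIRST[C]={b,c}

FOLLOW iteration:
FOLLOW(S) := {$}
round 1:
  S→C S: FOLLOW(C) ⊇ FIRST(S) = {b,c,d}; new: +{b,c,d}
  S→b B: FOLLOW(B) ⊇ FOLLOW(S) ⊇ {$}; new: +{$}
  S→c A: FOLLOW(A) ⊇ FOLLOW(S) ⊇ {$}; new: +{$}
  FOLLOW[S]={$}  FOLLOW[A]={$}  FOLLOW[B]={$}  FOLLOW[C]={b,c,d}
round 2: (stable)
  FOLLOW[S]={$}  FOLLOW[A]={$}  FOLLOW[B]={$}  FOLLOW[C]={b,c,d}

FOLLOW(C) = ["b", "c", "d"]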